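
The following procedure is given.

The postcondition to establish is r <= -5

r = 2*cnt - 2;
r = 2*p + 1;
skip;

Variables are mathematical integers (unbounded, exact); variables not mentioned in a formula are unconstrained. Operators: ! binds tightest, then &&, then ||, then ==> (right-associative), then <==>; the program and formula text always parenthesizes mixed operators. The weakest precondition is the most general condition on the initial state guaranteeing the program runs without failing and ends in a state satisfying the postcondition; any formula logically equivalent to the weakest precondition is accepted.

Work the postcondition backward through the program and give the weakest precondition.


Working backward. After the program, r <= -5 must hold.
Before skip: r <= -5
Before r := 2*p + 1: 2*p <= -6
Before r := 2*cnt - 2: 2*p <= -6
Answer: WP = 2*p <= -6


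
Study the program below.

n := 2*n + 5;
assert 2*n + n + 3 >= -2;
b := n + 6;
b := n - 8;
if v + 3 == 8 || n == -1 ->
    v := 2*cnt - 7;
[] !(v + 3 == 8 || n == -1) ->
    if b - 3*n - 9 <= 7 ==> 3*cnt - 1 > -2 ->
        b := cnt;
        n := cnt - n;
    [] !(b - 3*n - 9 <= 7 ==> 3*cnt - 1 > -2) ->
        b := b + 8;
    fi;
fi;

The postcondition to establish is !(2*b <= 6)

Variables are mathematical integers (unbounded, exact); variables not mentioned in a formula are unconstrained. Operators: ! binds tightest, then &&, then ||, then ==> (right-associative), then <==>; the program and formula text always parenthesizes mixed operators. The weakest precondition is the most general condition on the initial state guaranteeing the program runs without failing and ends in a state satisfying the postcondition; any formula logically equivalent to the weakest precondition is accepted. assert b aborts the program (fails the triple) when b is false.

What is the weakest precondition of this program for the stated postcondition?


Working backward. After the program, !(2*b <= 6) must hold.
Then branch requires !(2*b <= 6); else branch requires ((b <= 3*n + 16 ==> 3*cnt > -1) ==> (!(2*cnt <= 6))) && ((!(b <= 3*n + 16 ==> 3*cnt > -1)) ==> (!(2*b <= -10))).
Before the if: ((v == 5 || n == -1) ==> (!(2*b <= 6))) && ((!(v == 5 || n == -1)) ==> (((b <= 3*n + 16 ==> 3*cnt > -1) ==> (!(2*cnt <= 6))) && ((!(b <= 3*n + 16 ==> 3*cnt > -1)) ==> (!(2*b <= -10)))))
Before b := n - 8: ((v == 5 || n == -1) ==> (!(2*n <= 22))) && ((!(v == 5 || n == -1)) ==> (((2*n >= -24 ==> 3*cnt > -1) ==> (!(2*cnt <= 6))) && ((!(2*n >= -24 ==> 3*cnt > -1)) ==> (!(2*n <= 6)))))
Before b := n + 6: ((v == 5 || n == -1) ==> (!(2*n <= 22))) && ((!(v == 5 || n == -1)) ==> (((2*n >= -24 ==> 3*cnt > -1) ==> (!(2*cnt <= 6))) && ((!(2*n >= -24 ==> 3*cnt > -1)) ==> (!(2*n <= 6)))))
Before assert 2*n + n + 3 >= -2: 3*n >= -5 && ((v == 5 || n == -1) ==> (!(2*n <= 22))) && ((!(v == 5 || n == -1)) ==> (((2*n >= -24 ==> 3*cnt > -1) ==> (!(2*cnt <= 6))) && ((!(2*n >= -24 ==> 3*cnt > -1)) ==> (!(2*n <= 6)))))
Before n := 2*n + 5: 6*n >= -20 && ((v == 5 || 2*n == -6) ==> (!(4*n <= 12))) && ((!(v == 5 || 2*n == -6)) ==> (((4*n >= -34 ==> 3*cnt > -1) ==> (!(2*cnt <= 6))) && ((!(4*n >= -34 ==> 3*cnt > -1)) ==> (!(4*n <= -4)))))
Answer: WP = 6*n >= -20 && ((v == 5 || 2*n == -6) ==> (!(4*n <= 12))) && ((!(v == 5 || 2*n == -6)) ==> (((4*n >= -34 ==> 3*cnt > -1) ==> (!(2*cnt <= 6))) && ((!(4*n >= -34 ==> 3*cnt > -1)) ==> (!(4*n <= -4)))))


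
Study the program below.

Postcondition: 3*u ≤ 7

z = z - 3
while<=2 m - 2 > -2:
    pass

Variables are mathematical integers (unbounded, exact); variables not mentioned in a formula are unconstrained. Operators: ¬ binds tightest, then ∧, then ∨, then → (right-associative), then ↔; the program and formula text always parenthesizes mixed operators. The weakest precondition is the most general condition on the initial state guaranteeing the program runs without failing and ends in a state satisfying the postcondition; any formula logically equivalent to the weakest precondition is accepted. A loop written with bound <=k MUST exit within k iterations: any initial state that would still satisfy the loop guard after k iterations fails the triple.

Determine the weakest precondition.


Working backward. After the program, 3*u ≤ 7 must hold.
Before the loop (bound <=2), unroll the exhaustion recursion (WP_0 = exit-now case; WP_j = one more guarded iteration, up to j = 2):
  WP_0: (¬(m > 0)) ∧ 3*u ≤ 7
  WP_1: (m > 0 → ((¬(m > 0)) ∧ 3*u ≤ 7)) ∧ ((¬(m > 0)) → 3*u ≤ 7)
  WP_2: (m > 0 → ((m > 0 → ((¬(m > 0)) ∧ 3*u ≤ 7)) ∧ ((¬(m > 0)) → 3*u ≤ 7))) ∧ ((¬(m > 0)) → 3*u ≤ 7)
So before the loop: (m > 0 → ((m > 0 → ((¬(m > 0)) ∧ 3*u ≤ 7)) ∧ ((¬(m > 0)) → 3*u ≤ 7))) ∧ ((¬(m > 0)) → 3*u ≤ 7)
Before z := z - 3: (m > 0 → ((m > 0 → ((¬(m > 0)) ∧ 3*u ≤ 7)) ∧ ((¬(m > 0)) → 3*u ≤ 7))) ∧ ((¬(m > 0)) → 3*u ≤ 7)
Answer: WP = (m > 0 → ((m > 0 → ((¬(m > 0)) ∧ 3*u ≤ 7)) ∧ ((¬(m > 0)) → 3*u ≤ 7))) ∧ ((¬(m > 0)) → 3*u ≤ 7)


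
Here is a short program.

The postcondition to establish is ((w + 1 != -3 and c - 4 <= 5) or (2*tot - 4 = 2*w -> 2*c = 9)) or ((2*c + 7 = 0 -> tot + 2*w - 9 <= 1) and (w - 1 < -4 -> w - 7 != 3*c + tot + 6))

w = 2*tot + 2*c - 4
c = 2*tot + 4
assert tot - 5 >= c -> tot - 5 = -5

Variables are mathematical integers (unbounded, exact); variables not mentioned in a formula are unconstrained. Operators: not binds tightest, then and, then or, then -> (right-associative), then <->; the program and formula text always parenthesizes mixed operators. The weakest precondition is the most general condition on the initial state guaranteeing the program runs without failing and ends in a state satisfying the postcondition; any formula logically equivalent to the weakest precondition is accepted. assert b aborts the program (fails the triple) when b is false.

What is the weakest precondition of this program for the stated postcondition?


Working backward. After the program, the postcondition ((w + 1 != -3 and c - 4 <= 5) or (2*tot - 4 = 2*w -> 2*c = 9)) or ((2*c + 7 = 0 -> tot + 2*w - 9 <= 1) and (w - 1 < -4 -> w - 7 != 3*c + tot + 6)) must hold; in canonical form it is (w != -4 and c <= 9) or (2*tot = 2*w + 4 -> 2*c = 9) or ((2*c = -7 -> tot + 2*w <= 10) and (w < -3 -> w != 3*c + tot + 13)).
Before assert tot - 5 >= c -> tot - 5 = -5: (tot >= c + 5 -> tot = 0) and ((w != -4 and c <= 9) or (2*tot = 2*w + 4 -> 2*c = 9) or ((2*c = -7 -> tot + 2*w <= 10) and (w < -3 -> w != 3*c + tot + 13)))
Before c := 2*tot + 4: (tot <= -9 -> tot = 0) and ((w != -4 and 2*tot <= 5) or (2*tot = 2*w + 4 -> 4*tot = 1) or ((4*tot = -15 -> tot + 2*w <= 10) and (w < -3 -> w != 7*tot + 25)))
Before w := 2*tot + 2*c - 4: (tot <= -9 -> tot = 0) and ((2*c + 2*tot != 0 and 2*tot <= 5) or (4*c + 2*tot = 4 -> 4*tot = 1) or ((4*tot = -15 -> 4*c + 5*tot <= 18) and (2*c + 2*tot < 1 -> 2*c != 5*tot + 29)))
Answer: WP = (tot <= -9 -> tot = 0) and ((2*c + 2*tot != 0 and 2*tot <= 5) or (4*c + 2*tot = 4 -> 4*tot = 1) or ((4*tot = -15 -> 4*c + 5*tot <= 18) and (2*c + 2*tot < 1 -> 2*c != 5*tot + 29)))


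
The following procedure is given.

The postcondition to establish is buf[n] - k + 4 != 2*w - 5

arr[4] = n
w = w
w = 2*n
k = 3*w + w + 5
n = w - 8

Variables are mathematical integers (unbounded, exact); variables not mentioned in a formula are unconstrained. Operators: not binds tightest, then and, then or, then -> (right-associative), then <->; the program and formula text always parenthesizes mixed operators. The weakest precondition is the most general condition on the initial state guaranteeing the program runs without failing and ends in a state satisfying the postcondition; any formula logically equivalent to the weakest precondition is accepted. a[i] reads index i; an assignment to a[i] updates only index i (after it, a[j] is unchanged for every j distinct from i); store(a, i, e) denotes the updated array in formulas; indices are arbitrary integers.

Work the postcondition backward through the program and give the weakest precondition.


Working backward. After the program, the postcondition buf[n] - k + 4 != 2*w - 5 must hold; in canonical form it is buf[n] != k + 2*w - 9.
Before n := w - 8: buf[w - 8] != k + 2*w - 9
Before k := 3*w + w + 5: buf[w - 8] != 6*w - 4
Before w := 2*n: buf[2*n - 8] != 12*n - 4
Before w := w: buf[2*n - 8] != 12*n - 4
Before arr[4] := n: buf[2*n - 8] != 12*n - 4
Answer: WP = buf[2*n - 8] != 12*n - 4


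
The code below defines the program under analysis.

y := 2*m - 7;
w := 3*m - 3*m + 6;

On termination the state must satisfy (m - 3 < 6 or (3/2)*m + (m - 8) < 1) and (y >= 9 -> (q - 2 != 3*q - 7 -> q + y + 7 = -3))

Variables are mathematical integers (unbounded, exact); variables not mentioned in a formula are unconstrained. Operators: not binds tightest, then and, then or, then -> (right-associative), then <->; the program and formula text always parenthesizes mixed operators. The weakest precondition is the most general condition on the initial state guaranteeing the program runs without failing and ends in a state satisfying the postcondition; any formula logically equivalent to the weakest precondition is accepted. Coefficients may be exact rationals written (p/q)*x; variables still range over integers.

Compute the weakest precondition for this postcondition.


Working backward. After the program, the postcondition (m - 3 < 6 or (3/2)*m + (m - 8) < 1) and (y >= 9 -> (q - 2 != 3*q - 7 -> q + y + 7 = -3)) must hold; in canonical form it is (m < 9 or (5/2)*m < 9) and (y >= 9 -> (2*q != 5 -> q + y = -10)).
Before w := 3*m - 3*m + 6: (m < 9 or (5/2)*m < 9) and (y >= 9 -> (2*q != 5 -> q + y = -10))
Before y := 2*m - 7: (m < 9 or (5/2)*m < 9) and (2*m >= 16 -> (2*q != 5 -> 2*m + q = -3))
Answer: WP = (m < 9 or (5/2)*m < 9) and (2*m >= 16 -> (2*q != 5 -> 2*m + q = -3))


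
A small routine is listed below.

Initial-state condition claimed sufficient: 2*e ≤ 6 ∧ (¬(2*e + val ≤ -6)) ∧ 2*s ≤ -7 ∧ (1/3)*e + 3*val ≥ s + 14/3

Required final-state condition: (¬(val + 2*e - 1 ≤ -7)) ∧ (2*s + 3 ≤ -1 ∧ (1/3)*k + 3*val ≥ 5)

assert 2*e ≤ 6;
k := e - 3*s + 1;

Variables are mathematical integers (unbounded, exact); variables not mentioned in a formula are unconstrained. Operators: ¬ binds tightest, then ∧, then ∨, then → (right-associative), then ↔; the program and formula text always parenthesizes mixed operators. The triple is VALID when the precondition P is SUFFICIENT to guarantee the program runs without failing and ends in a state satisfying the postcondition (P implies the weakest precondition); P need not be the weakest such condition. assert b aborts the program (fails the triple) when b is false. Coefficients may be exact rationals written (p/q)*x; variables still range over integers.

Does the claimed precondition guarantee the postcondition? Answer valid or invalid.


Working backward. After the program, the postcondition (¬(val + 2*e - 1 ≤ -7)) ∧ (2*s + 3 ≤ -1 ∧ (1/3)*k + 3*val ≥ 5) must hold; in canonical form it is (¬(2*e + val ≤ -6)) ∧ 2*s ≤ -4 ∧ (1/3)*k + 3*val ≥ 5.
Before k := e - 3*s + 1: (¬(2*e + val ≤ -6)) ∧ 2*s ≤ -4 ∧ (1/3)*e + 3*val ≥ s + 14/3
Before assert 2*e ≤ 6: 2*e ≤ 6 ∧ (¬(2*e + val ≤ -6)) ∧ 2*s ≤ -4 ∧ (1/3)*e + 3*val ≥ s + 14/3
The weakest precondition is 2*e ≤ 6 ∧ (¬(2*e + val ≤ -6)) ∧ 2*s ≤ -4 ∧ (1/3)*e + 3*val ≥ s + 14/3.
Check whether 2*e ≤ 6 ∧ (¬(2*e + val ≤ -6)) ∧ 2*s ≤ -7 ∧ (1/3)*e + 3*val ≥ s + 14/3 implies it.
Every state satisfying the precondition satisfies the weakest precondition: the implication holds.
Answer: valid


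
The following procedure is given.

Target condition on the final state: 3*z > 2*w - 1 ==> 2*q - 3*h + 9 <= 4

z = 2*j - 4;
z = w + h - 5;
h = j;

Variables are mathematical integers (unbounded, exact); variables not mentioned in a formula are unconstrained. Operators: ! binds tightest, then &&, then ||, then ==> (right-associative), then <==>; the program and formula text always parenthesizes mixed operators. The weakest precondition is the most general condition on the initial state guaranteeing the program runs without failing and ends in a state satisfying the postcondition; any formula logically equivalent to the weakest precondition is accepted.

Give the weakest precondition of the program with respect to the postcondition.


Working backward. After the program, the postcondition 3*z > 2*w - 1 ==> 2*q - 3*h + 9 <= 4 must hold; in canonical form it is 3*z > 2*w - 1 ==> 2*q <= 3*h - 5.
Before h := j: 3*z > 2*w - 1 ==> 2*q <= 3*j - 5
Before z := w + h - 5: 3*h + w > 14 ==> 2*q <= 3*j - 5
Before z := 2*j - 4: 3*h + w > 14 ==> 2*q <= 3*j - 5
Answer: WP = 3*h + w > 14 ==> 2*q <= 3*j - 5


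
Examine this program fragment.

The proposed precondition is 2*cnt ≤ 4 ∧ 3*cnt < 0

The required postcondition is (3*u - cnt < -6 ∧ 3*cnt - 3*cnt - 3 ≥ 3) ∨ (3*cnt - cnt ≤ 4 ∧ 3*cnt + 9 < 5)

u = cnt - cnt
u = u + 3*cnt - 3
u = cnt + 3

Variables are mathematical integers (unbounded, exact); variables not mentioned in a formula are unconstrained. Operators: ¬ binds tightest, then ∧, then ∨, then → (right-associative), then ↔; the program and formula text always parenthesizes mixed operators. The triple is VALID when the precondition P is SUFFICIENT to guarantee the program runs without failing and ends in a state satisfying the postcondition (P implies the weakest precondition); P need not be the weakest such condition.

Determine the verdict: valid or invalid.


Working backward. After the program, the postcondition (3*u - cnt < -6 ∧ 3*cnt - 3*cnt - 3 ≥ 3) ∨ (3*cnt - cnt ≤ 4 ∧ 3*cnt + 9 < 5) must hold; in canonical form it is 2*cnt ≤ 4 ∧ 3*cnt < -4.
Before u := cnt + 3: 2*cnt ≤ 4 ∧ 3*cnt < -4
Before u := u + 3*cnt - 3: 2*cnt ≤ 4 ∧ 3*cnt < -4
Before u := cnt - cnt: 2*cnt ≤ 4 ∧ 3*cnt < -4
The weakest precondition is 2*cnt ≤ 4 ∧ 3*cnt < -4.
Check whether 2*cnt ≤ 4 ∧ 3*cnt < 0 implies it.
Countermodel: at the initial state cnt = -1, the precondition holds but the weakest precondition fails.
Answer: invalid


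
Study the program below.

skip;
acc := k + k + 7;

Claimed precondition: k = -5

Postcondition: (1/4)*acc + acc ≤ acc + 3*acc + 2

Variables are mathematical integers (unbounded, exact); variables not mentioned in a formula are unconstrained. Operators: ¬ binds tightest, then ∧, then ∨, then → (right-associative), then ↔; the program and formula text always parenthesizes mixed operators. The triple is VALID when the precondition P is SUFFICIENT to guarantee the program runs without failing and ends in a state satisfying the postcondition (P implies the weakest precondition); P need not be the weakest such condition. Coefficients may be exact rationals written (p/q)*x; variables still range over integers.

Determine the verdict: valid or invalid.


Working backward. After the program, the postcondition (1/4)*acc + acc ≤ acc + 3*acc + 2 must hold; in canonical form it is (11/4)*acc ≥ -2.
Before acc := k + k + 7: (11/2)*k ≥ -85/4
Before skip: (11/2)*k ≥ -85/4
The weakest precondition is (11/2)*k ≥ -85/4.
Check whether k = -5 implies it.
Countermodel: at the initial state k = -5, the precondition holds but the weakest precondition fails.
Answer: invalid


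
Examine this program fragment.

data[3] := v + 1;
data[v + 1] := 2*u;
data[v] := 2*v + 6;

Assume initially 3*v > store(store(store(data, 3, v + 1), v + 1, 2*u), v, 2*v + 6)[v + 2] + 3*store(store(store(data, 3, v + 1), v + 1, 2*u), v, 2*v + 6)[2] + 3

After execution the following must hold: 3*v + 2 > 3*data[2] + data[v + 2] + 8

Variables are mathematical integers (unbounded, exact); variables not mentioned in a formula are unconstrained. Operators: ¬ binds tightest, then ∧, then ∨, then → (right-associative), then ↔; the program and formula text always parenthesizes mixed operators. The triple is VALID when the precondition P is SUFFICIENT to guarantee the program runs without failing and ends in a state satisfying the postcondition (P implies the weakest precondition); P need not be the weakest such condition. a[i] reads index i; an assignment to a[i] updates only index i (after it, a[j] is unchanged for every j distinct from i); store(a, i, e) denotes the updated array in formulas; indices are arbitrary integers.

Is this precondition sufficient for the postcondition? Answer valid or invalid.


Working backward. After the program, the postcondition 3*v + 2 > 3*data[2] + data[v + 2] + 8 must hold; in canonical form it is 3*v > data[v + 2] + 3*data[2] + 6.
Before data[v] := 2*v + 6: 3*v > store(data, v, 2*v + 6)[v + 2] + 3*store(data, v, 2*v + 6)[2] + 6
Before data[v + 1] := 2*u: 3*v > store(store(data, v + 1, 2*u), v, 2*v + 6)[v + 2] + 3*store(store(data, v + 1, 2*u), v, 2*v + 6)[2] + 6
Before data[3] := v + 1: 3*v > store(store(store(data, 3, v + 1), v + 1, 2*u), v, 2*v + 6)[v + 2] + 3*store(store(store(data, 3, v + 1), v + 1, 2*u), v, 2*v + 6)[2] + 6
The weakest precondition is 3*v > store(store(store(data, 3, v + 1), v + 1, 2*u), v, 2*v + 6)[v + 2] + 3*store(store(store(data, 3, v + 1), v + 1, 2*u), v, 2*v + 6)[2] + 6.
Check whether 3*v > store(store(store(data, 3, v + 1), v + 1, 2*u), v, 2*v + 6)[v + 2] + 3*store(store(store(data, 3, v + 1), v + 1, 2*u), v, 2*v + 6)[2] + 3 implies it.
Countermodel: at the initial state data = {[-27727] = 5, [-27726] = 5, [-27725] = 61031, [2] = -48072, [3] = 5, elsewhere 5}, u = 11794, v = -27727, the precondition holds but the weakest precondition fails.
Answer: invalid


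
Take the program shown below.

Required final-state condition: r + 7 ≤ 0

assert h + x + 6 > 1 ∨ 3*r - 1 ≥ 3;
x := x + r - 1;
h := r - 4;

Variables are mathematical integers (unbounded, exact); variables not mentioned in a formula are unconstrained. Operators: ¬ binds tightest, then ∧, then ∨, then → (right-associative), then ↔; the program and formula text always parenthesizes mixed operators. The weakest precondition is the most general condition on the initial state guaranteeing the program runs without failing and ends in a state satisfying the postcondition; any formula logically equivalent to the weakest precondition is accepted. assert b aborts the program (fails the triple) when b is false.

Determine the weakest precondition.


Working backward. After the program, the postcondition r + 7 ≤ 0 must hold; in canonical form it is r ≤ -7.
Before h := r - 4: r ≤ -7
Before x := x + r - 1: r ≤ -7
Before assert h + x + 6 > 1 ∨ 3*r - 1 ≥ 3: (h + x > -5 ∨ 3*r ≥ 4) ∧ r ≤ -7
Answer: WP = (h + x > -5 ∨ 3*r ≥ 4) ∧ r ≤ -7


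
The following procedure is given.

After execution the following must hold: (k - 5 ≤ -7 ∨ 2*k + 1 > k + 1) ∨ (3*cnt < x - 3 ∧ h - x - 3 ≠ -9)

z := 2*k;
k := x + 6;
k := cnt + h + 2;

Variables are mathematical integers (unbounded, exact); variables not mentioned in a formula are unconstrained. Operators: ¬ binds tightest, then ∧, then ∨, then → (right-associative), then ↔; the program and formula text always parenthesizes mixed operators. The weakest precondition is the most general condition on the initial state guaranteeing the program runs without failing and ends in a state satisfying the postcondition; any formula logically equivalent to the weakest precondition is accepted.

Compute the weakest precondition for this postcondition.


Working backward. After the program, the postcondition (k - 5 ≤ -7 ∨ 2*k + 1 > k + 1) ∨ (3*cnt < x - 3 ∧ h - x - 3 ≠ -9) must hold; in canonical form it is k ≤ -2 ∨ k > 0 ∨ (3*cnt < x - 3 ∧ h ≠ x - 6).
Before k := cnt + h + 2: cnt + h ≤ -4 ∨ cnt + h > -2 ∨ (3*cnt < x - 3 ∧ h ≠ x - 6)
Before k := x + 6: cnt + h ≤ -4 ∨ cnt + h > -2 ∨ (3*cnt < x - 3 ∧ h ≠ x - 6)
Before z := 2*k: cnt + h ≤ -4 ∨ cnt + h > -2 ∨ (3*cnt < x - 3 ∧ h ≠ x - 6)
Answer: WP = cnt + h ≤ -4 ∨ cnt + h > -2 ∨ (3*cnt < x - 3 ∧ h ≠ x - 6)


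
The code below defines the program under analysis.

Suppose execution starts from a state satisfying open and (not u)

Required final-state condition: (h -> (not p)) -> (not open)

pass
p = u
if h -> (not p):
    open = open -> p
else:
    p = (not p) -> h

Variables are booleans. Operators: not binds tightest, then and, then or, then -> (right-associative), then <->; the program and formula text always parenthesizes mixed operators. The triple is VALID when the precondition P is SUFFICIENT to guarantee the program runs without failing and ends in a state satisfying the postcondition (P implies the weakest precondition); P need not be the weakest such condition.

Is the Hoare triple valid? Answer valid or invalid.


Working backward. After the program, (h -> (not p)) -> (not open) must hold.
Then branch requires (h -> (not p)) -> (not (open -> p)); else branch requires (h -> (not ((not p) -> h))) -> (not open).
Before the if: ((h -> (not p)) -> ((h -> (not p)) -> (not (open -> p)))) and ((not (h -> (not p))) -> ((h -> (not ((not p) -> h))) -> (not open)))
Before p := u: ((h -> (not u)) -> ((h -> (not u)) -> (not (open -> u)))) and ((not (h -> (not u))) -> ((h -> (not ((not u) -> h))) -> (not open)))
Before skip: ((h -> (not u)) -> ((h -> (not u)) -> (not (open -> u)))) and ((not (h -> (not u))) -> ((h -> (not ((not u) -> h))) -> (not open)))
The weakest precondition is ((h -> (not u)) -> ((h -> (not u)) -> (not (open -> u)))) and ((not (h -> (not u))) -> ((h -> (not ((not u) -> h))) -> (not open))).
Check whether open and (not u) implies it.
Every state satisfying the precondition satisfies the weakest precondition: the implication holds.
Answer: valid


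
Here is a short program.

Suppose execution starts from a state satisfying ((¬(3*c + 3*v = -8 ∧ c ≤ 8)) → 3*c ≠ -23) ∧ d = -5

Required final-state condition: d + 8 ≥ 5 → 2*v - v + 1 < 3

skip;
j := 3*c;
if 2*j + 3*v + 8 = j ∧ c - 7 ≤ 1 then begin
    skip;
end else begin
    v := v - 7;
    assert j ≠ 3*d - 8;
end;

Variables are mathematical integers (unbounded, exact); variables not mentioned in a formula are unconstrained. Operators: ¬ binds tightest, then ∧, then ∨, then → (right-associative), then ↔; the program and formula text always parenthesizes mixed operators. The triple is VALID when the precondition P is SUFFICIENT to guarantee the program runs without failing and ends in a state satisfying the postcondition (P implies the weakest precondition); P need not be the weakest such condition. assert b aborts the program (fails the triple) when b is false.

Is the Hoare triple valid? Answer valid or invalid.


Working backward. After the program, the postcondition d + 8 ≥ 5 → 2*v - v + 1 < 3 must hold; in canonical form it is d ≥ -3 → v < 2.
Then branch requires d ≥ -3 → v < 2; else branch requires j ≠ 3*d - 8 ∧ (d ≥ -3 → v < 9).
Before the if: ((j + 3*v = -8 ∧ c ≤ 8) → (d ≥ -3 → v < 2)) ∧ ((¬(j + 3*v = -8 ∧ c ≤ 8)) → (j ≠ 3*d - 8 ∧ (d ≥ -3 → v < 9)))
Before j := 3*c: ((3*c + 3*v = -8 ∧ c ≤ 8) → (d ≥ -3 → v < 2)) ∧ ((¬(3*c + 3*v = -8 ∧ c ≤ 8)) → (3*c ≠ 3*d - 8 ∧ (d ≥ -3 → v < 9)))
Before skip: ((3*c + 3*v = -8 ∧ c ≤ 8) → (d ≥ -3 → v < 2)) ∧ ((¬(3*c + 3*v = -8 ∧ c ≤ 8)) → (3*c ≠ 3*d - 8 ∧ (d ≥ -3 → v < 9)))
The weakest precondition is ((3*c + 3*v = -8 ∧ c ≤ 8) → (d ≥ -3 → v < 2)) ∧ ((¬(3*c + 3*v = -8 ∧ c ≤ 8)) → (3*c ≠ 3*d - 8 ∧ (d ≥ -3 → v < 9))).
Check whether ((¬(3*c + 3*v = -8 ∧ c ≤ 8)) → 3*c ≠ -23) ∧ d = -5 implies it.
Every state satisfying the precondition satisfies the weakest precondition: the implication holds.
Answer: valid


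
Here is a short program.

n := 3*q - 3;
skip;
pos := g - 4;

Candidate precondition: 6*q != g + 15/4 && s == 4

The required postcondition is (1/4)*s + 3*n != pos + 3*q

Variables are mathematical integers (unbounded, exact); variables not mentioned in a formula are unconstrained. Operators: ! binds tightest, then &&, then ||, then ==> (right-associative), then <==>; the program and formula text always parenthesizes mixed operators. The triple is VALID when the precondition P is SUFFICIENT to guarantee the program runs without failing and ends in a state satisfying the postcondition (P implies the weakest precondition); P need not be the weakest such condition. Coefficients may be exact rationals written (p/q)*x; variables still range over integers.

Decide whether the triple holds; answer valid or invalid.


Working backward. After the program, the postcondition (1/4)*s + 3*n != pos + 3*q must hold; in canonical form it is 3*n + (1/4)*s != pos + 3*q.
Before pos := g - 4: 3*n + (1/4)*s != g + 3*q - 4
Before skip: 3*n + (1/4)*s != g + 3*q - 4
Before n := 3*q - 3: 6*q + (1/4)*s != g + 5
The weakest precondition is 6*q + (1/4)*s != g + 5.
Check whether 6*q != g + 15/4 && s == 4 implies it.
Countermodel: at the initial state g = -4, q = 0, s = 4, the precondition holds but the weakest precondition fails.
Answer: invalid


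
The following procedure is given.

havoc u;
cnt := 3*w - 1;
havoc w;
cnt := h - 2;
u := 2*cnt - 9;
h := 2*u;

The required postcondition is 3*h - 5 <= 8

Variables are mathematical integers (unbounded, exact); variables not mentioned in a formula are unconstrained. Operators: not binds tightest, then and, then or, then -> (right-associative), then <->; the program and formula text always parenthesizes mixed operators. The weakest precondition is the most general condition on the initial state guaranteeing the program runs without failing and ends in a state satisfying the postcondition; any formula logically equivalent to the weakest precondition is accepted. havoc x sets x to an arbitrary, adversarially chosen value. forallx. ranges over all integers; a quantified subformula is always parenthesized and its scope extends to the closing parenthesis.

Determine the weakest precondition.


Working backward. After the program, the postcondition 3*h - 5 <= 8 must hold; in canonical form it is 3*h <= 13.
Before h := 2*u: 6*u <= 13
Before u := 2*cnt - 9: 12*cnt <= 67
Before cnt := h - 2: 12*h <= 91
Before havoc w: 12*h <= 91
Before cnt := 3*w - 1: 12*h <= 91
Before havoc u: 12*h <= 91
Answer: WP = 12*h <= 91


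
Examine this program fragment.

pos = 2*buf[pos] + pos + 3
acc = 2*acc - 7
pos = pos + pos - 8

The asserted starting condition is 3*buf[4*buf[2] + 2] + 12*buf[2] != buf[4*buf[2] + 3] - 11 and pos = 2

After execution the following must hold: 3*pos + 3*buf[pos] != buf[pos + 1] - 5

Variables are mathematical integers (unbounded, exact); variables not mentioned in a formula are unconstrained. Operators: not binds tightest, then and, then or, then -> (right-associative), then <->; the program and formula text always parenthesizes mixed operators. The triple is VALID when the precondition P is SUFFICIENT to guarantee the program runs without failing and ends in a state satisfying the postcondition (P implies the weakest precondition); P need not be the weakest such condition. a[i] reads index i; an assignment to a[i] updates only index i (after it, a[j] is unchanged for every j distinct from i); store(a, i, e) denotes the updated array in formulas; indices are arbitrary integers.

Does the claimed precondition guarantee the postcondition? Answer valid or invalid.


Working backward. After the program, the postcondition 3*pos + 3*buf[pos] != buf[pos + 1] - 5 must hold; in canonical form it is 3*buf[pos] + 3*pos != buf[pos + 1] - 5.
Before pos := pos + pos - 8: 3*buf[2*pos - 8] + 6*pos != buf[2*pos - 7] + 19
Before acc := 2*acc - 7: 3*buf[2*pos - 8] + 6*pos != buf[2*pos - 7] + 19
Before pos := 2*buf[pos] + pos + 3: 3*buf[4*buf[pos] + 2*pos - 2] + 12*buf[pos] + 6*pos != buf[4*buf[pos] + 2*pos - 1] + 1
The weakest precondition is 3*buf[4*buf[pos] + 2*pos - 2] + 12*buf[pos] + 6*pos != buf[4*buf[pos] + 2*pos - 1] + 1.
Check whether 3*buf[4*buf[2] + 2] + 12*buf[2] != buf[4*buf[2] + 3] - 11 and pos = 2 implies it.
Every state satisfying the precondition satisfies the weakest precondition: the implication holds.
Answer: valid


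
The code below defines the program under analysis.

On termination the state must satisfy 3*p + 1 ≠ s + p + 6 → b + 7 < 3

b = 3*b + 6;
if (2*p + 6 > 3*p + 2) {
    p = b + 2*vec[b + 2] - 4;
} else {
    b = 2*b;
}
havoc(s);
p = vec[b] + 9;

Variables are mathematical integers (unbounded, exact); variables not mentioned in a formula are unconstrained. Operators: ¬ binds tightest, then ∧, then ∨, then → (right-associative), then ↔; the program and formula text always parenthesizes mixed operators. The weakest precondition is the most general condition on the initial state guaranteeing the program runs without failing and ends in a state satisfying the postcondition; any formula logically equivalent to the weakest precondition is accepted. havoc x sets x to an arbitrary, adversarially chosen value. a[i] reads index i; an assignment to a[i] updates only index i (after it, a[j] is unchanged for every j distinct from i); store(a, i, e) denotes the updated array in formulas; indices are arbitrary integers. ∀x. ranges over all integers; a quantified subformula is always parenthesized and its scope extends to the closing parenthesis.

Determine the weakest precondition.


Working backward. After the program, the postcondition 3*p + 1 ≠ s + p + 6 → b + 7 < 3 must hold; in canonical form it is 2*p ≠ s + 5 → b < -4.
Before p := vec[b] + 9: 2*vec[b] ≠ s - 13 → b < -4
Before havoc s: ∀s_1. (2*vec[b] ≠ s_1 - 13 → b < -4)
Then branch requires ∀s_1. (2*vec[b] ≠ s_1 - 13 → b < -4); else branch requires ∀s_1. (2*vec[2*b] ≠ s_1 - 13 → 2*b < -4).
Before the if: (p < 4 → (∀s_1. (2*vec[b] ≠ s_1 - 13 → b < -4))) ∧ ((¬(p < 4)) → (∀s_1. (2*vec[2*b] ≠ s_1 - 13 → 2*b < -4)))
Before b := 3*b + 6: (p < 4 → (∀s_1. (2*vec[3*b + 6] ≠ s_1 - 13 → 3*b < -10))) ∧ ((¬(p < 4)) → (∀s_1. (2*vec[6*b + 12] ≠ s_1 - 13 → 6*b < -16)))
Answer: WP = (p < 4 → (∀s_1. (2*vec[3*b + 6] ≠ s_1 - 13 → 3*b < -10))) ∧ ((¬(p < 4)) → (∀s_1. (2*vec[6*b + 12] ≠ s_1 - 13 → 6*b < -16)))


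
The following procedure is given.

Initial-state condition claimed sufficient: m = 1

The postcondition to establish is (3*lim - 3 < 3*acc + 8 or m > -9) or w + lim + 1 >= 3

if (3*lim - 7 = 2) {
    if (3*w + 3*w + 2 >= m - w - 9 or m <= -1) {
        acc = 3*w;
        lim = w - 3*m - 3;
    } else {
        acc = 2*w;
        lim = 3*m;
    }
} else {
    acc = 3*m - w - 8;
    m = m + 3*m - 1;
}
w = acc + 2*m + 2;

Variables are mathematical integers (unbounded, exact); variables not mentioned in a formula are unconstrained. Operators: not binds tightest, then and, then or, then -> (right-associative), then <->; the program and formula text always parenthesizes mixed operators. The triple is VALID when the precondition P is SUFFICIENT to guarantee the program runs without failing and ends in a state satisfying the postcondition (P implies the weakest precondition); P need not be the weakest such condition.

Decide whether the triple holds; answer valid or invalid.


Working backward. After the program, the postcondition (3*lim - 3 < 3*acc + 8 or m > -9) or w + lim + 1 >= 3 must hold; in canonical form it is 3*lim < 3*acc + 11 or m > -9 or lim + w >= 2.
Before w := acc + 2*m + 2: 3*lim < 3*acc + 11 or m > -9 or acc + lim + 2*m >= 0
Then branch requires ((7*w >= m - 11 or m <= -1) -> (9*m + 6*w > -20 or m > -9 or 4*w >= m + 3)) and ((not (7*w >= m - 11 or m <= -1)) -> (9*m < 6*w + 11 or m > -9 or 5*m + 2*w >= 0)); else branch requires 3*lim + 3*w < 9*m - 13 or 4*m > -8 or lim + 11*m >= w + 10.
Before the if: (3*lim = 9 -> (((7*w >= m - 11 or m <= -1) -> (9*m + 6*w > -20 or m > -9 or 4*w >= m + 3)) and ((not (7*w >= m - 11 or m <= -1)) -> (9*m < 6*w + 11 or m > -9 or 5*m + 2*w >= 0)))) and ((not (3*lim = 9)) -> (3*lim + 3*w < 9*m - 13 or 4*m > -8 or lim + 11*m >= w + 10))
The weakest precondition is (3*lim = 9 -> (((7*w >= m - 11 or m <= -1) -> (9*m + 6*w > -20 or m > -9 or 4*w >= m + 3)) and ((not (7*w >= m - 11 or m <= -1)) -> (9*m < 6*w + 11 or m > -9 or 5*m + 2*w >= 0)))) and ((not (3*lim = 9)) -> (3*lim + 3*w < 9*m - 13 or 4*m > -8 or lim + 11*m >= w + 10)).
Check whether m = 1 implies it.
Every state satisfying the precondition satisfies the weakest precondition: the implication holds.
Answer: valid


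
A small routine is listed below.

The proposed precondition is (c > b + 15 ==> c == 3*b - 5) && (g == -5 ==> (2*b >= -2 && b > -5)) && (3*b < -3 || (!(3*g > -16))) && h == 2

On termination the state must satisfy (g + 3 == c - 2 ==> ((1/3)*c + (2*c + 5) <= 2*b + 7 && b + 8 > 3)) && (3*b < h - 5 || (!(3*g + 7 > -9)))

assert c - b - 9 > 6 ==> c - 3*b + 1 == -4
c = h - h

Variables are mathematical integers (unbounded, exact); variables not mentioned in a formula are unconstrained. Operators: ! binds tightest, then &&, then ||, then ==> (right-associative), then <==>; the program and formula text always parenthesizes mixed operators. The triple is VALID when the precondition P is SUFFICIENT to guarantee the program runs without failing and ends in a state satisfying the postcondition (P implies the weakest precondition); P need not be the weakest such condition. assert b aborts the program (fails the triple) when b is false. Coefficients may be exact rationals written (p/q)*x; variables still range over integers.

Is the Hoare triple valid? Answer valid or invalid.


Working backward. After the program, the postcondition (g + 3 == c - 2 ==> ((1/3)*c + (2*c + 5) <= 2*b + 7 && b + 8 > 3)) && (3*b < h - 5 || (!(3*g + 7 > -9))) must hold; in canonical form it is (g == c - 5 ==> ((7/3)*c <= 2*b + 2 && b > -5)) && (3*b < h - 5 || (!(3*g > -16))).
Before c := h - h: (g == -5 ==> (2*b >= -2 && b > -5)) && (3*b < h - 5 || (!(3*g > -16)))
Before assert c - b - 9 > 6 ==> c - 3*b + 1 == -4: (c > b + 15 ==> c == 3*b - 5) && (g == -5 ==> (2*b >= -2 && b > -5)) && (3*b < h - 5 || (!(3*g > -16)))
The weakest precondition is (c > b + 15 ==> c == 3*b - 5) && (g == -5 ==> (2*b >= -2 && b > -5)) && (3*b < h - 5 || (!(3*g > -16))).
Check whether (c > b + 15 ==> c == 3*b - 5) && (g == -5 ==> (2*b >= -2 && b > -5)) && (3*b < -3 || (!(3*g > -16))) && h == 2 implies it.
Every state satisfying the precondition satisfies the weakest precondition: the implication holds.
Answer: valid


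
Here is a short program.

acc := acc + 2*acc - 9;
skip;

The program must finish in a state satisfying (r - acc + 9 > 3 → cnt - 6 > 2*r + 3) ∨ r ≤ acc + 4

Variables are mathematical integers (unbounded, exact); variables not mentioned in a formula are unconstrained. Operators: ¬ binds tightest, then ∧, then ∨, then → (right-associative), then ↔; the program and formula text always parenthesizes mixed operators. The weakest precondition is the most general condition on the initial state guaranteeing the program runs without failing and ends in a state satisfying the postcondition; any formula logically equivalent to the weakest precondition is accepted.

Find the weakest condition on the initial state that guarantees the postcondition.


Working backward. After the program, the postcondition (r - acc + 9 > 3 → cnt - 6 > 2*r + 3) ∨ r ≤ acc + 4 must hold; in canonical form it is (r > acc - 6 → cnt > 2*r + 9) ∨ r ≤ acc + 4.
Before skip: (r > acc - 6 → cnt > 2*r + 9) ∨ r ≤ acc + 4
Before acc := acc + 2*acc - 9: (r > 3*acc - 15 → cnt > 2*r + 9) ∨ r ≤ 3*acc - 5
Answer: WP = (r > 3*acc - 15 → cnt > 2*r + 9) ∨ r ≤ 3*acc - 5


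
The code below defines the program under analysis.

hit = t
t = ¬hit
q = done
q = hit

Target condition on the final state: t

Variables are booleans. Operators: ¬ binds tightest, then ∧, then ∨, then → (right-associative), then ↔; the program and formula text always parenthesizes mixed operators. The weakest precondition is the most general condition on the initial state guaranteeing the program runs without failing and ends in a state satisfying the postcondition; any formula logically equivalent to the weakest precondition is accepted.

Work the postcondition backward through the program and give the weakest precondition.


Working backward. After the program, t must hold.
Before q := hit: t
Before q := done: t
Before t := ¬hit: ¬hit
Before hit := t: ¬t
Answer: WP = ¬t


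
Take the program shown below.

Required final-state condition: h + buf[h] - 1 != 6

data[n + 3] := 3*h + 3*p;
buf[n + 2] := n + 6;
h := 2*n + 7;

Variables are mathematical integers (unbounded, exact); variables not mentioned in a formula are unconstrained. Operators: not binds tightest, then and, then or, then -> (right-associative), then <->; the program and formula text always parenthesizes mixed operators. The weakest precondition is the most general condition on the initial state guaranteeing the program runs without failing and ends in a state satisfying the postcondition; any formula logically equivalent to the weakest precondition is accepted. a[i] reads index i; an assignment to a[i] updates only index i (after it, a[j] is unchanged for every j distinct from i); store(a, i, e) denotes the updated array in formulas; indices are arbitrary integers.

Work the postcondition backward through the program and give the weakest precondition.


Working backward. After the program, the postcondition h + buf[h] - 1 != 6 must hold; in canonical form it is buf[h] + h != 7.
Before h := 2*n + 7: buf[2*n + 7] + 2*n != 0
Before buf[n + 2] := n + 6: store(buf, n + 2, n + 6)[2*n + 7] + 2*n != 0
Before data[n + 3] := 3*h + 3*p: store(buf, n + 2, n + 6)[2*n + 7] + 2*n != 0
Answer: WP = store(buf, n + 2, n + 6)[2*n + 7] + 2*n != 0


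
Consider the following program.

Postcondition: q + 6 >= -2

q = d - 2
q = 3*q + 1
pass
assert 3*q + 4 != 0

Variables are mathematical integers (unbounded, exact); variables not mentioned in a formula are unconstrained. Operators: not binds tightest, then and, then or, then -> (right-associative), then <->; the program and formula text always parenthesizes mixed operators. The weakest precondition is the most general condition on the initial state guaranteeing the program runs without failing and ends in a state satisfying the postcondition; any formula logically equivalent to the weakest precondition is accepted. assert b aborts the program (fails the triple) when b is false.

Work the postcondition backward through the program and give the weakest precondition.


Working backward. After the program, the postcondition q + 6 >= -2 must hold; in canonical form it is q >= -8.
Before assert 3*q + 4 != 0: 3*q != -4 and q >= -8
Before skip: 3*q != -4 and q >= -8
Before q := 3*q + 1: 9*q != -7 and 3*q >= -9
Before q := d - 2: 9*d != 11 and 3*d >= -3
Answer: WP = 9*d != 11 and 3*d >= -3


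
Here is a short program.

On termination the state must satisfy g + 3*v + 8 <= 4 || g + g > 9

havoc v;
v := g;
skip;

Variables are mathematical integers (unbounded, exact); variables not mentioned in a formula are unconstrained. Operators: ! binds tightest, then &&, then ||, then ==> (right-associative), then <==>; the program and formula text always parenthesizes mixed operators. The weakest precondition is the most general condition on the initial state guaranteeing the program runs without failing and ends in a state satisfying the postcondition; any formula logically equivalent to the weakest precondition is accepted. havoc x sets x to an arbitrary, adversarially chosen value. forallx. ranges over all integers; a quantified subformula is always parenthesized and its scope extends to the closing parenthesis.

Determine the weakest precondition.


Working backward. After the program, the postcondition g + 3*v + 8 <= 4 || g + g > 9 must hold; in canonical form it is g + 3*v <= -4 || 2*g > 9.
Before skip: g + 3*v <= -4 || 2*g > 9
Before v := g: 4*g <= -4 || 2*g > 9
Before havoc v: 4*g <= -4 || 2*g > 9
Answer: WP = 4*g <= -4 || 2*g > 9


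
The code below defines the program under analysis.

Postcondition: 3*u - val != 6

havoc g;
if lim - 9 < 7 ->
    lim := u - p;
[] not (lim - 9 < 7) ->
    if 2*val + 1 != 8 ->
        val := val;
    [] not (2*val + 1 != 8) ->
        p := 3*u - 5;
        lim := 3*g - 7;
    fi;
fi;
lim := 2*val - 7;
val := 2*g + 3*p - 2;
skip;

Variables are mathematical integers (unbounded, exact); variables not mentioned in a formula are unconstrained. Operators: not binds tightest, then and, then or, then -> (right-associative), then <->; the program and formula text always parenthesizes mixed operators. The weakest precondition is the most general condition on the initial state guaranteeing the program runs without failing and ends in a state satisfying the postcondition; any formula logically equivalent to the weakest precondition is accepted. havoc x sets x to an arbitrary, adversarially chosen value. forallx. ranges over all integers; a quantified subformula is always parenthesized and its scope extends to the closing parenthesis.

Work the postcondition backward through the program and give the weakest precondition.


Working backward. After the program, the postcondition 3*u - val != 6 must hold; in canonical form it is 3*u != val + 6.
Before skip: 3*u != val + 6
Before val := 2*g + 3*p - 2: 3*u != 2*g + 3*p + 4
Before lim := 2*val - 7: 3*u != 2*g + 3*p + 4
Then branch requires 3*u != 2*g + 3*p + 4; else branch requires (2*val != 7 -> 3*u != 2*g + 3*p + 4) and ((not (2*val != 7)) -> 2*g + 6*u != 11).
Before the if: (lim < 16 -> 3*u != 2*g + 3*p + 4) and ((not (lim < 16)) -> ((2*val != 7 -> 3*u != 2*g + 3*p + 4) and ((not (2*val != 7)) -> 2*g + 6*u != 11)))
Before havoc g: forall g_1. ((lim < 16 -> 3*u != 2*g_1 + 3*p + 4) and ((not (lim < 16)) -> ((2*val != 7 -> 3*u != 2*g_1 + 3*p + 4) and ((not (2*val != 7)) -> 2*g_1 + 6*u != 11))))
Answer: WP = forall g_1. ((lim < 16 -> 3*u != 2*g_1 + 3*p + 4) and ((not (lim < 16)) -> ((2*val != 7 -> 3*u != 2*g_1 + 3*p + 4) and ((not (2*val != 7)) -> 2*g_1 + 6*u != 11))))
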